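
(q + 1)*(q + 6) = q^2 + 7*q + 6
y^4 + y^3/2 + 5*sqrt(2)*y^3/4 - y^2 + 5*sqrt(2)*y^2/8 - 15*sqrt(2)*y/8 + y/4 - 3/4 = (y - 1)*(y + 3/2)*(sqrt(2)*y/2 + 1)*(sqrt(2)*y + 1/2)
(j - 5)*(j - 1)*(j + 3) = j^3 - 3*j^2 - 13*j + 15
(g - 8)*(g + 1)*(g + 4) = g^3 - 3*g^2 - 36*g - 32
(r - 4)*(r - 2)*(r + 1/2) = r^3 - 11*r^2/2 + 5*r + 4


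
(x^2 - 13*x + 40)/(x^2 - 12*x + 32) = (x - 5)/(x - 4)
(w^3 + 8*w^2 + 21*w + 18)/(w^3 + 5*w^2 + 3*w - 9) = (w + 2)/(w - 1)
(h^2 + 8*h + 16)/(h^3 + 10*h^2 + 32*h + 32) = 1/(h + 2)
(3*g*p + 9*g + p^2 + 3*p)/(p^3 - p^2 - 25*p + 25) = (3*g*p + 9*g + p^2 + 3*p)/(p^3 - p^2 - 25*p + 25)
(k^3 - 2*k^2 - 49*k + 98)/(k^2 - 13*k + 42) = (k^2 + 5*k - 14)/(k - 6)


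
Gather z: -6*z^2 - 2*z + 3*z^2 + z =-3*z^2 - z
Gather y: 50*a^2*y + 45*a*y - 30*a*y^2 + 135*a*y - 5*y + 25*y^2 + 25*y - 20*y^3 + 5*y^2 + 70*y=-20*y^3 + y^2*(30 - 30*a) + y*(50*a^2 + 180*a + 90)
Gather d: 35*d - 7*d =28*d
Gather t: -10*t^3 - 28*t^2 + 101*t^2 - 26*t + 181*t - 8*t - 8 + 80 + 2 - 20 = -10*t^3 + 73*t^2 + 147*t + 54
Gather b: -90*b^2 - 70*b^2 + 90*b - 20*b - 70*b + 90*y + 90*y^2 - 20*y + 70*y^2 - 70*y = -160*b^2 + 160*y^2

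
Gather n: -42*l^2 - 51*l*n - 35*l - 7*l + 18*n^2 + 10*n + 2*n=-42*l^2 - 42*l + 18*n^2 + n*(12 - 51*l)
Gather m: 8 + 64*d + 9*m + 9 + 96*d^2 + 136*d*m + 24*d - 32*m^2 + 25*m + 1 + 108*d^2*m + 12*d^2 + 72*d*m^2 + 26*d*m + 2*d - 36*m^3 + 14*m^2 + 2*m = 108*d^2 + 90*d - 36*m^3 + m^2*(72*d - 18) + m*(108*d^2 + 162*d + 36) + 18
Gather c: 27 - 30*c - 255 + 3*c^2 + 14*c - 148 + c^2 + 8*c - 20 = 4*c^2 - 8*c - 396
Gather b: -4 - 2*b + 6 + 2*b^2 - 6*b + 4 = 2*b^2 - 8*b + 6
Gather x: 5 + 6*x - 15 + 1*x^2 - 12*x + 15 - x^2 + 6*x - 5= 0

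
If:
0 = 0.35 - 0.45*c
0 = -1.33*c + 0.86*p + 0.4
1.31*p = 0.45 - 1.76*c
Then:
No Solution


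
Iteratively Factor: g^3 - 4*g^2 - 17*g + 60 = (g - 3)*(g^2 - g - 20) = (g - 3)*(g + 4)*(g - 5)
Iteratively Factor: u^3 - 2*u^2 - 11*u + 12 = (u - 4)*(u^2 + 2*u - 3) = (u - 4)*(u + 3)*(u - 1)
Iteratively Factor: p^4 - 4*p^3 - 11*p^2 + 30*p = (p - 5)*(p^3 + p^2 - 6*p) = (p - 5)*(p - 2)*(p^2 + 3*p) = (p - 5)*(p - 2)*(p + 3)*(p)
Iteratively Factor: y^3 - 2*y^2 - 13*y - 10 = (y + 1)*(y^2 - 3*y - 10) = (y - 5)*(y + 1)*(y + 2)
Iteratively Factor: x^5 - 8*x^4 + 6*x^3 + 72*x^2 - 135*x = (x + 3)*(x^4 - 11*x^3 + 39*x^2 - 45*x) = x*(x + 3)*(x^3 - 11*x^2 + 39*x - 45) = x*(x - 5)*(x + 3)*(x^2 - 6*x + 9) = x*(x - 5)*(x - 3)*(x + 3)*(x - 3)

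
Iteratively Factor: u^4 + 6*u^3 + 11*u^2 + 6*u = (u + 3)*(u^3 + 3*u^2 + 2*u) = u*(u + 3)*(u^2 + 3*u + 2) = u*(u + 2)*(u + 3)*(u + 1)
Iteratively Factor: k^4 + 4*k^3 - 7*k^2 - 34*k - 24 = (k - 3)*(k^3 + 7*k^2 + 14*k + 8) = (k - 3)*(k + 2)*(k^2 + 5*k + 4) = (k - 3)*(k + 2)*(k + 4)*(k + 1)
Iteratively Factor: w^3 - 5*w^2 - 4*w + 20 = (w + 2)*(w^2 - 7*w + 10) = (w - 2)*(w + 2)*(w - 5)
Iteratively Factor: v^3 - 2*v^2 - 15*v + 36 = (v + 4)*(v^2 - 6*v + 9) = (v - 3)*(v + 4)*(v - 3)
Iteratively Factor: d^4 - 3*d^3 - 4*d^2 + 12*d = (d)*(d^3 - 3*d^2 - 4*d + 12) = d*(d - 3)*(d^2 - 4) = d*(d - 3)*(d + 2)*(d - 2)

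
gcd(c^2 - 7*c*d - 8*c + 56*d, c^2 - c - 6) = 1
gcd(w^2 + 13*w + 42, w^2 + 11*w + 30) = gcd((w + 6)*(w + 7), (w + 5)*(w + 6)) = w + 6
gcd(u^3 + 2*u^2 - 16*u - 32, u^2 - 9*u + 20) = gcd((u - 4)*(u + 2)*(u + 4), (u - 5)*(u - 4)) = u - 4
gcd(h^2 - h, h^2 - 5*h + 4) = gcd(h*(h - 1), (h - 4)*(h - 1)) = h - 1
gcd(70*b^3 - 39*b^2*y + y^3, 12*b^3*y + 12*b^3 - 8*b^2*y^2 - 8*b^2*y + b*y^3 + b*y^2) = -2*b + y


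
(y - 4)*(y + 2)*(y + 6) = y^3 + 4*y^2 - 20*y - 48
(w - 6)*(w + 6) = w^2 - 36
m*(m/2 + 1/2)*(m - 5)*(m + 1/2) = m^4/2 - 7*m^3/4 - 7*m^2/2 - 5*m/4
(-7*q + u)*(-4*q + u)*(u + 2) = 28*q^2*u + 56*q^2 - 11*q*u^2 - 22*q*u + u^3 + 2*u^2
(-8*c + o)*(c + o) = -8*c^2 - 7*c*o + o^2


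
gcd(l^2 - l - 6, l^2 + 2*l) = l + 2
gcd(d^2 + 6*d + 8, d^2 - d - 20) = d + 4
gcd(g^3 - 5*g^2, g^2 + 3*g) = g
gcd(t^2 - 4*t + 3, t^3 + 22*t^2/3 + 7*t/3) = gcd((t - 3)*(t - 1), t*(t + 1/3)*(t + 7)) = 1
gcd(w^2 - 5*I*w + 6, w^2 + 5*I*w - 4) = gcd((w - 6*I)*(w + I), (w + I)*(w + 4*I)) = w + I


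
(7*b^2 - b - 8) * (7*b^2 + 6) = 49*b^4 - 7*b^3 - 14*b^2 - 6*b - 48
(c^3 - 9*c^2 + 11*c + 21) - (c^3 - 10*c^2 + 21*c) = c^2 - 10*c + 21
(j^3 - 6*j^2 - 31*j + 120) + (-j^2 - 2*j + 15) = j^3 - 7*j^2 - 33*j + 135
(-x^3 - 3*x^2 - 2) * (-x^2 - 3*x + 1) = x^5 + 6*x^4 + 8*x^3 - x^2 + 6*x - 2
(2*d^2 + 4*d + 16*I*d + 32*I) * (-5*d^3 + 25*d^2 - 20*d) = -10*d^5 + 30*d^4 - 80*I*d^4 + 60*d^3 + 240*I*d^3 - 80*d^2 + 480*I*d^2 - 640*I*d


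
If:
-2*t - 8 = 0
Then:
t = -4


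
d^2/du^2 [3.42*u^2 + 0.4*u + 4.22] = 6.84000000000000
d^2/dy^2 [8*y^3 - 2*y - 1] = 48*y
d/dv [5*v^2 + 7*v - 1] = 10*v + 7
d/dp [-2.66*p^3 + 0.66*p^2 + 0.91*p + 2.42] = -7.98*p^2 + 1.32*p + 0.91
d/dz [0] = 0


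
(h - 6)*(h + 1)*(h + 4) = h^3 - h^2 - 26*h - 24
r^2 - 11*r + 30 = (r - 6)*(r - 5)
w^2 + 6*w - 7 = (w - 1)*(w + 7)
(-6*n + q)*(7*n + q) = -42*n^2 + n*q + q^2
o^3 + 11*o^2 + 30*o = o*(o + 5)*(o + 6)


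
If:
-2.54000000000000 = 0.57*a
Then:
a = -4.46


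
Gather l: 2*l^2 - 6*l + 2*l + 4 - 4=2*l^2 - 4*l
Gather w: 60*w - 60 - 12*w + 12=48*w - 48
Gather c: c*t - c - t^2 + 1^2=c*(t - 1) - t^2 + 1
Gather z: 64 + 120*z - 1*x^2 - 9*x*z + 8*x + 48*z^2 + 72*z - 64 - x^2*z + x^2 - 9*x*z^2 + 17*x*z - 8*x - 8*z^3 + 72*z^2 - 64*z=-8*z^3 + z^2*(120 - 9*x) + z*(-x^2 + 8*x + 128)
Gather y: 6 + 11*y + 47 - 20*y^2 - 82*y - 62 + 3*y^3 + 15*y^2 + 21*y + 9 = 3*y^3 - 5*y^2 - 50*y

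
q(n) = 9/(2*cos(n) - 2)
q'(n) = 18*sin(n)/(2*cos(n) - 2)^2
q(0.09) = -1111.86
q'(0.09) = 24691.35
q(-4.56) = -3.91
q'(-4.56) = 3.35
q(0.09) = -1111.86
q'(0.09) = 24691.35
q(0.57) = -28.46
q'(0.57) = 97.15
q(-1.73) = -3.88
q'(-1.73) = -3.31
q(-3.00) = -2.26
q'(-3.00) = -0.16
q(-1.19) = -7.16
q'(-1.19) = -10.58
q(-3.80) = -2.51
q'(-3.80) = 0.86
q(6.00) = -112.98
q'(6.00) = -792.59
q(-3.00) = -2.26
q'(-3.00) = -0.16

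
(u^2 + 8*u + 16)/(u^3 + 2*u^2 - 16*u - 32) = (u + 4)/(u^2 - 2*u - 8)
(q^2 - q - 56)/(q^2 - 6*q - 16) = (q + 7)/(q + 2)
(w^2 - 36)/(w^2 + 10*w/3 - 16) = 3*(w - 6)/(3*w - 8)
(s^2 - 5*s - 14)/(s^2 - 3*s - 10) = (s - 7)/(s - 5)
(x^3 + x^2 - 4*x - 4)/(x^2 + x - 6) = (x^2 + 3*x + 2)/(x + 3)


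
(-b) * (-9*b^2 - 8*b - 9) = 9*b^3 + 8*b^2 + 9*b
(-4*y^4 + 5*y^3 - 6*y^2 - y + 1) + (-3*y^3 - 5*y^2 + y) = -4*y^4 + 2*y^3 - 11*y^2 + 1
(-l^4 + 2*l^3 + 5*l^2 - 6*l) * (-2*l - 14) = 2*l^5 + 10*l^4 - 38*l^3 - 58*l^2 + 84*l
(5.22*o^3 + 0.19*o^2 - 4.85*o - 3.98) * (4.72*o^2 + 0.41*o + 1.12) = 24.6384*o^5 + 3.037*o^4 - 16.9677*o^3 - 20.5613*o^2 - 7.0638*o - 4.4576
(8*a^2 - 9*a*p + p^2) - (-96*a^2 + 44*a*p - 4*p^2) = 104*a^2 - 53*a*p + 5*p^2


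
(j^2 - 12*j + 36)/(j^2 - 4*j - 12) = (j - 6)/(j + 2)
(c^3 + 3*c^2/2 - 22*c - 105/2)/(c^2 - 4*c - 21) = (2*c^2 - 3*c - 35)/(2*(c - 7))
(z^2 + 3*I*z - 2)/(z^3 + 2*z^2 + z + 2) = (z + 2*I)/(z^2 + z*(2 - I) - 2*I)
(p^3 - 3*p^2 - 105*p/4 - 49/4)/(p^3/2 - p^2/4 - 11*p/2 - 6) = (-4*p^3 + 12*p^2 + 105*p + 49)/(-2*p^3 + p^2 + 22*p + 24)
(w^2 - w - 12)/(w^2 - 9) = (w - 4)/(w - 3)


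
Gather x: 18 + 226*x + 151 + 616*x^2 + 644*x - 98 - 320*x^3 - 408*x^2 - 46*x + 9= -320*x^3 + 208*x^2 + 824*x + 80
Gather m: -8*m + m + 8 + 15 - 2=21 - 7*m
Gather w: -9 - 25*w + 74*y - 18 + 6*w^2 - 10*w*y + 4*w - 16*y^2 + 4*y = 6*w^2 + w*(-10*y - 21) - 16*y^2 + 78*y - 27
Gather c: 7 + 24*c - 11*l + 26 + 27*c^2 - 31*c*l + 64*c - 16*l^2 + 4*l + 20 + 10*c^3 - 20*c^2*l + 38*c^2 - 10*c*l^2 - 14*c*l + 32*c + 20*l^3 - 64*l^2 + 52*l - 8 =10*c^3 + c^2*(65 - 20*l) + c*(-10*l^2 - 45*l + 120) + 20*l^3 - 80*l^2 + 45*l + 45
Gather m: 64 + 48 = 112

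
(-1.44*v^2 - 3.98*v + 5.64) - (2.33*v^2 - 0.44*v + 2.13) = -3.77*v^2 - 3.54*v + 3.51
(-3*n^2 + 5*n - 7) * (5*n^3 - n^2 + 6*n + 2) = -15*n^5 + 28*n^4 - 58*n^3 + 31*n^2 - 32*n - 14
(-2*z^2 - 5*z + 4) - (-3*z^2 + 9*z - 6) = z^2 - 14*z + 10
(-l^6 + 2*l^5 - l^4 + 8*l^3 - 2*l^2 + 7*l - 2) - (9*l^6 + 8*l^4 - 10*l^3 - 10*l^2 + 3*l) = -10*l^6 + 2*l^5 - 9*l^4 + 18*l^3 + 8*l^2 + 4*l - 2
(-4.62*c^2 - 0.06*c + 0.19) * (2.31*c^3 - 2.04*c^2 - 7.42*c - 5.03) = -10.6722*c^5 + 9.2862*c^4 + 34.8417*c^3 + 23.2962*c^2 - 1.108*c - 0.9557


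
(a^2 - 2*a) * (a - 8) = a^3 - 10*a^2 + 16*a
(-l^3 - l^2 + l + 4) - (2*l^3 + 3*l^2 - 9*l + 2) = -3*l^3 - 4*l^2 + 10*l + 2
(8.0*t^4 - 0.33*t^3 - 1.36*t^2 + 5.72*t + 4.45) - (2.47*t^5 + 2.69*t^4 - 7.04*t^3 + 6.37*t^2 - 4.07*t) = -2.47*t^5 + 5.31*t^4 + 6.71*t^3 - 7.73*t^2 + 9.79*t + 4.45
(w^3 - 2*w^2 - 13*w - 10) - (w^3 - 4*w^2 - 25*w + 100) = 2*w^2 + 12*w - 110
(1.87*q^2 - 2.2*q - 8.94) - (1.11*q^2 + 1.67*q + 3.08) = 0.76*q^2 - 3.87*q - 12.02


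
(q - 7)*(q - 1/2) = q^2 - 15*q/2 + 7/2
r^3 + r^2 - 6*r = r*(r - 2)*(r + 3)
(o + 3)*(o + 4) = o^2 + 7*o + 12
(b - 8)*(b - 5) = b^2 - 13*b + 40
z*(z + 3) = z^2 + 3*z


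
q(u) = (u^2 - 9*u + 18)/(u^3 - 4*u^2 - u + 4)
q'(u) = (2*u - 9)/(u^3 - 4*u^2 - u + 4) + (-3*u^2 + 8*u + 1)*(u^2 - 9*u + 18)/(u^3 - 4*u^2 - u + 4)^2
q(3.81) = 0.69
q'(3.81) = 3.78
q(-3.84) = -0.62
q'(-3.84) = -0.27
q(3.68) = 0.39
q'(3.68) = 1.41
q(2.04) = -0.61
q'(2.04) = 1.27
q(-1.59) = -4.08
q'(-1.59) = -7.79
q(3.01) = 0.00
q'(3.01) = 0.37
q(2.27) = -0.38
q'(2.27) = 0.82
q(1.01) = -165.23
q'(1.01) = 16665.99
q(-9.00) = -0.17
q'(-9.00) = -0.03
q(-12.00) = -0.12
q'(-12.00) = -0.01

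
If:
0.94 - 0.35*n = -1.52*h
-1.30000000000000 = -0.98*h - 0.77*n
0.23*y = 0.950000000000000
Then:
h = -0.18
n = 1.91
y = 4.13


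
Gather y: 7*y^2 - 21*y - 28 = 7*y^2 - 21*y - 28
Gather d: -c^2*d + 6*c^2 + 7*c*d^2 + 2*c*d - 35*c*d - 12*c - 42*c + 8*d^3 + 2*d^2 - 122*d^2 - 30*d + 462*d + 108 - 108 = 6*c^2 - 54*c + 8*d^3 + d^2*(7*c - 120) + d*(-c^2 - 33*c + 432)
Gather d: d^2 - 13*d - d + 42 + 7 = d^2 - 14*d + 49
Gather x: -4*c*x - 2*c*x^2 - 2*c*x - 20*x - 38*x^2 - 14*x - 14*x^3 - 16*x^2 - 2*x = -14*x^3 + x^2*(-2*c - 54) + x*(-6*c - 36)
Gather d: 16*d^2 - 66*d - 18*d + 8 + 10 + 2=16*d^2 - 84*d + 20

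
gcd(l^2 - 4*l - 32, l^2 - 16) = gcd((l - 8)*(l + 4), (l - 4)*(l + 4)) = l + 4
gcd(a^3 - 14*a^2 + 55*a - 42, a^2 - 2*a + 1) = a - 1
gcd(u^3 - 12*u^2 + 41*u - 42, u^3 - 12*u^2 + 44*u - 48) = u - 2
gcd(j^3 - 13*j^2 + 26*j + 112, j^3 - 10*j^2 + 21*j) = j - 7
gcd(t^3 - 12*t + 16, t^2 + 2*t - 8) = t^2 + 2*t - 8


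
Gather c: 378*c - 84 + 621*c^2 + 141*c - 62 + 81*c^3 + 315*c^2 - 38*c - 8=81*c^3 + 936*c^2 + 481*c - 154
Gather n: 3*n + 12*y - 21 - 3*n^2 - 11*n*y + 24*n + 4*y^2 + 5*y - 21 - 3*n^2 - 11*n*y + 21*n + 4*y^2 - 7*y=-6*n^2 + n*(48 - 22*y) + 8*y^2 + 10*y - 42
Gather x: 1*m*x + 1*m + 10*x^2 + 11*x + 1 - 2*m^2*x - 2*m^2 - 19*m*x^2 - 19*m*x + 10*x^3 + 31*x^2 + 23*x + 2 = -2*m^2 + m + 10*x^3 + x^2*(41 - 19*m) + x*(-2*m^2 - 18*m + 34) + 3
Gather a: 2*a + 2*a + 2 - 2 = 4*a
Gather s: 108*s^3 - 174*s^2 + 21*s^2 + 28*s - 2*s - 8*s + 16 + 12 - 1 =108*s^3 - 153*s^2 + 18*s + 27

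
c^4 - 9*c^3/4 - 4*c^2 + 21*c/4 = c*(c - 3)*(c - 1)*(c + 7/4)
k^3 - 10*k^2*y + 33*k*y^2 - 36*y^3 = (k - 4*y)*(k - 3*y)^2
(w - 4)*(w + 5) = w^2 + w - 20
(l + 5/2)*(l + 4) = l^2 + 13*l/2 + 10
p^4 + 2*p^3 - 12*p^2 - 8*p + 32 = (p - 2)^2*(p + 2)*(p + 4)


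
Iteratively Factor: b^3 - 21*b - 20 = (b - 5)*(b^2 + 5*b + 4) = (b - 5)*(b + 1)*(b + 4)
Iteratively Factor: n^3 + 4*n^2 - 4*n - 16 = (n + 4)*(n^2 - 4) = (n + 2)*(n + 4)*(n - 2)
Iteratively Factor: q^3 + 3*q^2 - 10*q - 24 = (q + 2)*(q^2 + q - 12) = (q + 2)*(q + 4)*(q - 3)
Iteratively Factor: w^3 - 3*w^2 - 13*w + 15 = (w + 3)*(w^2 - 6*w + 5) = (w - 1)*(w + 3)*(w - 5)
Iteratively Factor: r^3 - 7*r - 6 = (r - 3)*(r^2 + 3*r + 2) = (r - 3)*(r + 1)*(r + 2)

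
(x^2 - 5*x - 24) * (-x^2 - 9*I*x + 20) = -x^4 + 5*x^3 - 9*I*x^3 + 44*x^2 + 45*I*x^2 - 100*x + 216*I*x - 480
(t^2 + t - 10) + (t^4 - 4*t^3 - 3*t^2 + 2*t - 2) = t^4 - 4*t^3 - 2*t^2 + 3*t - 12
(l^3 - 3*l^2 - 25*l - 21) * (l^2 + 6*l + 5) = l^5 + 3*l^4 - 38*l^3 - 186*l^2 - 251*l - 105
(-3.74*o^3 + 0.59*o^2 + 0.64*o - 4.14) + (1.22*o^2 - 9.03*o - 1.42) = -3.74*o^3 + 1.81*o^2 - 8.39*o - 5.56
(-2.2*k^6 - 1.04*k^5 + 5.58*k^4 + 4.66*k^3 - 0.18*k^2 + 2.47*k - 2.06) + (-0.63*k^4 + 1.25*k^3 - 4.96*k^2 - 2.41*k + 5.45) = -2.2*k^6 - 1.04*k^5 + 4.95*k^4 + 5.91*k^3 - 5.14*k^2 + 0.0600000000000001*k + 3.39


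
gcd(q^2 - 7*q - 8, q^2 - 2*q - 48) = q - 8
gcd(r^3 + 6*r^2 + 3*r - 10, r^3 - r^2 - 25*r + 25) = r^2 + 4*r - 5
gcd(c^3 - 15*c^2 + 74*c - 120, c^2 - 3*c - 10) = c - 5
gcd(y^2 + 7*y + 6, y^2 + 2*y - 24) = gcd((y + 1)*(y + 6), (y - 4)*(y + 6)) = y + 6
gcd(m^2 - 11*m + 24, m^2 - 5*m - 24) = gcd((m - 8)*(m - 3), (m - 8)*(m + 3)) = m - 8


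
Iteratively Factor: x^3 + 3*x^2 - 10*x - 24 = (x + 2)*(x^2 + x - 12) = (x + 2)*(x + 4)*(x - 3)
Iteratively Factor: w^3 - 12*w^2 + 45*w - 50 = (w - 5)*(w^2 - 7*w + 10) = (w - 5)^2*(w - 2)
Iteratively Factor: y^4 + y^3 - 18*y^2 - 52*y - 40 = (y + 2)*(y^3 - y^2 - 16*y - 20) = (y - 5)*(y + 2)*(y^2 + 4*y + 4) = (y - 5)*(y + 2)^2*(y + 2)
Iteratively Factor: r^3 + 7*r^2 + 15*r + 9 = (r + 3)*(r^2 + 4*r + 3) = (r + 3)^2*(r + 1)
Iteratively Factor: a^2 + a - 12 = (a + 4)*(a - 3)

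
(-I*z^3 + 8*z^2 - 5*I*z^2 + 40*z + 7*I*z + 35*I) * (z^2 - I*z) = -I*z^5 + 7*z^4 - 5*I*z^4 + 35*z^3 - I*z^3 + 7*z^2 - 5*I*z^2 + 35*z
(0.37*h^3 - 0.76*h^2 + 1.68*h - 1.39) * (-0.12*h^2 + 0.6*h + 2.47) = -0.0444*h^5 + 0.3132*h^4 + 0.2563*h^3 - 0.7024*h^2 + 3.3156*h - 3.4333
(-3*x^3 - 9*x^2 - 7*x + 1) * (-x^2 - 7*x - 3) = 3*x^5 + 30*x^4 + 79*x^3 + 75*x^2 + 14*x - 3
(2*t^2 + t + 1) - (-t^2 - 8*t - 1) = 3*t^2 + 9*t + 2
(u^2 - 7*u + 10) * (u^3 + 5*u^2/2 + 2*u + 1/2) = u^5 - 9*u^4/2 - 11*u^3/2 + 23*u^2/2 + 33*u/2 + 5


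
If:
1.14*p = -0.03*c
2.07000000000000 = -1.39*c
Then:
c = -1.49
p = 0.04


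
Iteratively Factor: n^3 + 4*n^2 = (n)*(n^2 + 4*n) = n*(n + 4)*(n)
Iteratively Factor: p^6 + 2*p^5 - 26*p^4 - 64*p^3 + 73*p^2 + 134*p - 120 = (p - 1)*(p^5 + 3*p^4 - 23*p^3 - 87*p^2 - 14*p + 120) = (p - 1)*(p + 2)*(p^4 + p^3 - 25*p^2 - 37*p + 60) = (p - 1)*(p + 2)*(p + 3)*(p^3 - 2*p^2 - 19*p + 20) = (p - 5)*(p - 1)*(p + 2)*(p + 3)*(p^2 + 3*p - 4) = (p - 5)*(p - 1)*(p + 2)*(p + 3)*(p + 4)*(p - 1)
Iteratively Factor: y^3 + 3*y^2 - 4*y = (y + 4)*(y^2 - y) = (y - 1)*(y + 4)*(y)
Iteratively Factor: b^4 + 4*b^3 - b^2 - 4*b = (b - 1)*(b^3 + 5*b^2 + 4*b) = (b - 1)*(b + 1)*(b^2 + 4*b) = (b - 1)*(b + 1)*(b + 4)*(b)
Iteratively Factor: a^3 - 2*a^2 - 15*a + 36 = (a + 4)*(a^2 - 6*a + 9) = (a - 3)*(a + 4)*(a - 3)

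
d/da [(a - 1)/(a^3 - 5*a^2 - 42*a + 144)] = (a^3 - 5*a^2 - 42*a + (a - 1)*(-3*a^2 + 10*a + 42) + 144)/(a^3 - 5*a^2 - 42*a + 144)^2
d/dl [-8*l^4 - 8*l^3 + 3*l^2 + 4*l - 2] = -32*l^3 - 24*l^2 + 6*l + 4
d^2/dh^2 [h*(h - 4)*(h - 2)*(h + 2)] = 12*h^2 - 24*h - 8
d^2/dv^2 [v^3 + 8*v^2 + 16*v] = 6*v + 16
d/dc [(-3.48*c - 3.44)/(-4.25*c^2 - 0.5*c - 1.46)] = (-14.79*c^2 - 29.24*c + 3.3608)/(18.0625*c^4 + 4.25*c^3 + 12.66*c^2 + 1.46*c + 2.1316)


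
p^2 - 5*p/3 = p*(p - 5/3)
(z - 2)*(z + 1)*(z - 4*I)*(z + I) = z^4 - z^3 - 3*I*z^3 + 2*z^2 + 3*I*z^2 - 4*z + 6*I*z - 8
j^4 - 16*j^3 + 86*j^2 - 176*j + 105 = (j - 7)*(j - 5)*(j - 3)*(j - 1)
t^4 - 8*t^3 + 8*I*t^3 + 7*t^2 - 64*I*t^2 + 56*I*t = t*(t - 7)*(t - 1)*(t + 8*I)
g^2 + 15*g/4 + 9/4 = (g + 3/4)*(g + 3)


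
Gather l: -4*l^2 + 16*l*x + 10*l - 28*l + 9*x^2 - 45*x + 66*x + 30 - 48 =-4*l^2 + l*(16*x - 18) + 9*x^2 + 21*x - 18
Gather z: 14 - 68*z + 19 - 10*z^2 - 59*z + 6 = -10*z^2 - 127*z + 39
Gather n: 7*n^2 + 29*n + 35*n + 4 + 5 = 7*n^2 + 64*n + 9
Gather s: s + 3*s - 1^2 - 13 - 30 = 4*s - 44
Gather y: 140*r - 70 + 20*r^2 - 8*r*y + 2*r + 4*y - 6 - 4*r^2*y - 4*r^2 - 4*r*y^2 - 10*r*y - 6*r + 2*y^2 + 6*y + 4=16*r^2 + 136*r + y^2*(2 - 4*r) + y*(-4*r^2 - 18*r + 10) - 72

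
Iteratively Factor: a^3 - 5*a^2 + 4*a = (a - 1)*(a^2 - 4*a) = a*(a - 1)*(a - 4)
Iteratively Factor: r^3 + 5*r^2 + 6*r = (r + 3)*(r^2 + 2*r) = r*(r + 3)*(r + 2)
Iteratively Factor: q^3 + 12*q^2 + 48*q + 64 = (q + 4)*(q^2 + 8*q + 16) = (q + 4)^2*(q + 4)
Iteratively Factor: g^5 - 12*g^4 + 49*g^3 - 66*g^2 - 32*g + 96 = (g - 2)*(g^4 - 10*g^3 + 29*g^2 - 8*g - 48) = (g - 4)*(g - 2)*(g^3 - 6*g^2 + 5*g + 12) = (g - 4)*(g - 2)*(g + 1)*(g^2 - 7*g + 12) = (g - 4)*(g - 3)*(g - 2)*(g + 1)*(g - 4)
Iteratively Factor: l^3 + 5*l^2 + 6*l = (l + 2)*(l^2 + 3*l) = l*(l + 2)*(l + 3)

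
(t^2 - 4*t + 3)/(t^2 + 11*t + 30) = (t^2 - 4*t + 3)/(t^2 + 11*t + 30)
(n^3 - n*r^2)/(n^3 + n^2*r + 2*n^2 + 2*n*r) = (n - r)/(n + 2)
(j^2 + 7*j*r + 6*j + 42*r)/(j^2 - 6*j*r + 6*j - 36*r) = (-j - 7*r)/(-j + 6*r)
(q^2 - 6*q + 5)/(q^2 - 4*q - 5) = (q - 1)/(q + 1)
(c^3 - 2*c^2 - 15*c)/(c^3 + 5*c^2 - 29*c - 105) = c/(c + 7)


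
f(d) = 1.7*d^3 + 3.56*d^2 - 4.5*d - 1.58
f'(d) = 5.1*d^2 + 7.12*d - 4.5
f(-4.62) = -72.44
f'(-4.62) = 71.46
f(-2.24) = 7.26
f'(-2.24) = 5.14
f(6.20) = 512.52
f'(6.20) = 235.69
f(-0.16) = -0.78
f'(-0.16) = -5.51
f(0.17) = -2.23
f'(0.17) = -3.14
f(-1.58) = 7.71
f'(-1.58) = -3.02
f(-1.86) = 8.17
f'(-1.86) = -0.10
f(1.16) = 0.64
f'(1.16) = 10.62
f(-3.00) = -1.94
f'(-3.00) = 20.04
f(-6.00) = -213.62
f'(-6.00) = 136.38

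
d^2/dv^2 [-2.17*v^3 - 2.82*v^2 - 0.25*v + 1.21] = -13.02*v - 5.64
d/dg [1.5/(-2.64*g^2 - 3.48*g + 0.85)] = (7.92*g + 5.22)/(2.64*g^2 + 3.48*g - 0.85)^2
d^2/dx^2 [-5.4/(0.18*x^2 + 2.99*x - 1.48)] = (0.34992*x^2 + 5.81256*x - 5.4*(0.36*x + 2.99)*(0.72*x + 5.98) - 2.87712)/(0.18*x^2 + 2.99*x - 1.48)^3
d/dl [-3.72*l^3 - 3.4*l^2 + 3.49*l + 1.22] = -11.16*l^2 - 6.8*l + 3.49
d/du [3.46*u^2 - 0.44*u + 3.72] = 6.92*u - 0.44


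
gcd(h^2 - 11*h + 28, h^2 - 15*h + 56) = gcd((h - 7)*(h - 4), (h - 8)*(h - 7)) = h - 7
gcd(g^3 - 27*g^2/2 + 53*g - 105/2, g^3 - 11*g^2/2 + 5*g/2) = g - 5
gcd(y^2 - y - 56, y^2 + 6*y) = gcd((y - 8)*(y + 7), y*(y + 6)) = 1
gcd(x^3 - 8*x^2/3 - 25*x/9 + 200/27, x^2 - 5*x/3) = x - 5/3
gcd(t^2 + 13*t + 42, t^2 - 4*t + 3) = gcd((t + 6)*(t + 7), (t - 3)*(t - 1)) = 1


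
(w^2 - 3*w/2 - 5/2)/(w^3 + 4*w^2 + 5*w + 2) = (w - 5/2)/(w^2 + 3*w + 2)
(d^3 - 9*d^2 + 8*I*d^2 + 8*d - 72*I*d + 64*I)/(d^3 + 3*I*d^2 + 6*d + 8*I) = (d^3 + d^2*(-9 + 8*I) + d*(8 - 72*I) + 64*I)/(d^3 + 3*I*d^2 + 6*d + 8*I)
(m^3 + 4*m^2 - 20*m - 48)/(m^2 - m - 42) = (m^2 - 2*m - 8)/(m - 7)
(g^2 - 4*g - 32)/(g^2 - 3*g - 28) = (g - 8)/(g - 7)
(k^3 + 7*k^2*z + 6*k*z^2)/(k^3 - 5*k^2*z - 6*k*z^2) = (-k - 6*z)/(-k + 6*z)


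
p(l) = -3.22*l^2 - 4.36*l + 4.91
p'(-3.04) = 15.22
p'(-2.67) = 12.83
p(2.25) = -21.20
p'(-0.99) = 2.02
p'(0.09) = -4.94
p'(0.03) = -4.55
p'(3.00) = -23.68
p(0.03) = 4.78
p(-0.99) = 6.07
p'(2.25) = -18.85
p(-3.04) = -11.59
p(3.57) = -51.69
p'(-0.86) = 1.18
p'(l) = -6.44*l - 4.36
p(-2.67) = -6.40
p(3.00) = -37.15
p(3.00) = -37.15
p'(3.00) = -23.68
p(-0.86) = 6.28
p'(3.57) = -27.35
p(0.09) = 4.49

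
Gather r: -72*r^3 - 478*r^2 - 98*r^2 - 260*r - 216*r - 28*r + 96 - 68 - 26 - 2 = -72*r^3 - 576*r^2 - 504*r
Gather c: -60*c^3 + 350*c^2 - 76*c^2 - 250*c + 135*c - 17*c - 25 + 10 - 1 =-60*c^3 + 274*c^2 - 132*c - 16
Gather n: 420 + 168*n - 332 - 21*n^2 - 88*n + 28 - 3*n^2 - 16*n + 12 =-24*n^2 + 64*n + 128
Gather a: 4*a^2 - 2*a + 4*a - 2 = 4*a^2 + 2*a - 2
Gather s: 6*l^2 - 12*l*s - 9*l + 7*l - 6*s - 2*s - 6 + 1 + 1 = 6*l^2 - 2*l + s*(-12*l - 8) - 4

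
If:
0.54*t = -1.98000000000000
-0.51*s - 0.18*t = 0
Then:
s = 1.29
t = -3.67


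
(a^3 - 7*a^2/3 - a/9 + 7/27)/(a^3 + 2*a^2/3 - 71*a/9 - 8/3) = (9*a^2 - 24*a + 7)/(3*(3*a^2 + a - 24))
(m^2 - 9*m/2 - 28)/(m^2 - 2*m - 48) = (m + 7/2)/(m + 6)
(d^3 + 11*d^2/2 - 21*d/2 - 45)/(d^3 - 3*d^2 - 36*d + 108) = (d + 5/2)/(d - 6)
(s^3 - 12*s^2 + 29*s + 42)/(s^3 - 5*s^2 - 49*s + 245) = (s^2 - 5*s - 6)/(s^2 + 2*s - 35)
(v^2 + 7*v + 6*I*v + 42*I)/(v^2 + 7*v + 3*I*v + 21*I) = (v + 6*I)/(v + 3*I)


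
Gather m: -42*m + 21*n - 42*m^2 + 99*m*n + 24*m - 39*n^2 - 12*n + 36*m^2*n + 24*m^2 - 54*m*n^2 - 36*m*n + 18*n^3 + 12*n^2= m^2*(36*n - 18) + m*(-54*n^2 + 63*n - 18) + 18*n^3 - 27*n^2 + 9*n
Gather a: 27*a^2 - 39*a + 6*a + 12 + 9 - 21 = 27*a^2 - 33*a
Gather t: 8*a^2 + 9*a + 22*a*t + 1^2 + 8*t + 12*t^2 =8*a^2 + 9*a + 12*t^2 + t*(22*a + 8) + 1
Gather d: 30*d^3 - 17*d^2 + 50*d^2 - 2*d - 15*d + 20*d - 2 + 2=30*d^3 + 33*d^2 + 3*d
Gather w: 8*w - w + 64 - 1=7*w + 63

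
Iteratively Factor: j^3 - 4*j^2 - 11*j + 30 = (j + 3)*(j^2 - 7*j + 10) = (j - 2)*(j + 3)*(j - 5)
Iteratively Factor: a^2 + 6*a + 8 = (a + 2)*(a + 4)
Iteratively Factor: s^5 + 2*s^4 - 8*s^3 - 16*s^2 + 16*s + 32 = (s - 2)*(s^4 + 4*s^3 - 16*s - 16) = (s - 2)*(s + 2)*(s^3 + 2*s^2 - 4*s - 8) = (s - 2)^2*(s + 2)*(s^2 + 4*s + 4) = (s - 2)^2*(s + 2)^2*(s + 2)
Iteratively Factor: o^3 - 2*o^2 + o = (o - 1)*(o^2 - o) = (o - 1)^2*(o)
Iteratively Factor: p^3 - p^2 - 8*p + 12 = (p - 2)*(p^2 + p - 6) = (p - 2)*(p + 3)*(p - 2)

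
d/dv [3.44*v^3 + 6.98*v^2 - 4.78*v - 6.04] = 10.32*v^2 + 13.96*v - 4.78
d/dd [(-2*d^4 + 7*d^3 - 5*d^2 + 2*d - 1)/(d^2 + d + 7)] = (-4*d^5 + d^4 - 42*d^3 + 140*d^2 - 68*d + 15)/(d^4 + 2*d^3 + 15*d^2 + 14*d + 49)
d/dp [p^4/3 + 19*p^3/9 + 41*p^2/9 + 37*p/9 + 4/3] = 4*p^3/3 + 19*p^2/3 + 82*p/9 + 37/9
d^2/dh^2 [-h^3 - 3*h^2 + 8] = -6*h - 6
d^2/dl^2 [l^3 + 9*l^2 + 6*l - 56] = 6*l + 18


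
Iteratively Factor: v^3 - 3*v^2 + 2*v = (v)*(v^2 - 3*v + 2) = v*(v - 2)*(v - 1)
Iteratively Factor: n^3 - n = (n - 1)*(n^2 + n) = (n - 1)*(n + 1)*(n)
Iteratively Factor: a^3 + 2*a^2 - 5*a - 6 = (a + 1)*(a^2 + a - 6) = (a + 1)*(a + 3)*(a - 2)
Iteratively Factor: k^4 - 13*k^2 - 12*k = (k + 1)*(k^3 - k^2 - 12*k) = k*(k + 1)*(k^2 - k - 12) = k*(k + 1)*(k + 3)*(k - 4)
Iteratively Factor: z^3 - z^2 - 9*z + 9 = (z - 1)*(z^2 - 9) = (z - 1)*(z + 3)*(z - 3)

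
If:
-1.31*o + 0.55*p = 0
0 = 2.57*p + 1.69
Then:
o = -0.28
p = -0.66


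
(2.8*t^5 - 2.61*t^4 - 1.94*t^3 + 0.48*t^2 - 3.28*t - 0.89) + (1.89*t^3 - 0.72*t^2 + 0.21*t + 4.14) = 2.8*t^5 - 2.61*t^4 - 0.05*t^3 - 0.24*t^2 - 3.07*t + 3.25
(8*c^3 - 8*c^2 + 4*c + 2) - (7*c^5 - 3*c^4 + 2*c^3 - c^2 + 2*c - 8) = -7*c^5 + 3*c^4 + 6*c^3 - 7*c^2 + 2*c + 10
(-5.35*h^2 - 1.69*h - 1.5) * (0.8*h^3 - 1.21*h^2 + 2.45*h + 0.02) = -4.28*h^5 + 5.1215*h^4 - 12.2626*h^3 - 2.4325*h^2 - 3.7088*h - 0.03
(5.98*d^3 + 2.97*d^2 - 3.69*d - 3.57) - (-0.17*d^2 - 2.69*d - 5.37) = 5.98*d^3 + 3.14*d^2 - 1.0*d + 1.8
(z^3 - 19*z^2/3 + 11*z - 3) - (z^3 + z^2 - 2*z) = -22*z^2/3 + 13*z - 3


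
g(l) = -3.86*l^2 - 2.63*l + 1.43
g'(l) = -7.72*l - 2.63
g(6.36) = -171.43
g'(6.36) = -51.73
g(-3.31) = -32.16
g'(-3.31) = 22.92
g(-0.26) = 1.85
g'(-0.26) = -0.62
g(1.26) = -8.01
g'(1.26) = -12.36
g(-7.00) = -169.30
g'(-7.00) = 51.41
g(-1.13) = -0.53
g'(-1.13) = 6.09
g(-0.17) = 1.77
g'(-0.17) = -1.32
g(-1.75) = -5.79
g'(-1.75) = 10.88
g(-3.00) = -25.42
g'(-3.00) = 20.53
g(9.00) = -334.90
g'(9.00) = -72.11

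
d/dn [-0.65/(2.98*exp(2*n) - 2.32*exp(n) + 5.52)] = (3.874*exp(n) - 1.508)*exp(n)/(2.98*exp(2*n) - 2.32*exp(n) + 5.52)^2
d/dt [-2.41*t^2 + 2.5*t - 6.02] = 2.5 - 4.82*t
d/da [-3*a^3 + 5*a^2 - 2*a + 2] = -9*a^2 + 10*a - 2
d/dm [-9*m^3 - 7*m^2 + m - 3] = -27*m^2 - 14*m + 1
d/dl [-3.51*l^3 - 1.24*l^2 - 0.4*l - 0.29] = -10.53*l^2 - 2.48*l - 0.4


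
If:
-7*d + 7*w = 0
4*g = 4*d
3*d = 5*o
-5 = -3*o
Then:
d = 25/9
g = 25/9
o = 5/3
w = 25/9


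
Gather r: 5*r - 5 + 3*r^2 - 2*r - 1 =3*r^2 + 3*r - 6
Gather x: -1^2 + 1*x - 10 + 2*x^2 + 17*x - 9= 2*x^2 + 18*x - 20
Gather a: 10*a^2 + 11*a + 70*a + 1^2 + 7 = 10*a^2 + 81*a + 8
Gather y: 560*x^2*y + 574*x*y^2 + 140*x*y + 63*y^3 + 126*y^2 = 63*y^3 + y^2*(574*x + 126) + y*(560*x^2 + 140*x)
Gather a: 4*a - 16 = 4*a - 16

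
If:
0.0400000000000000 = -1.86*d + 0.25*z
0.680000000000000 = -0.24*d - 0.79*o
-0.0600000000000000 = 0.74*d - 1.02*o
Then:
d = -0.89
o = -0.59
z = -6.49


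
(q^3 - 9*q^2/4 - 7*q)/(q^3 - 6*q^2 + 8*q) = (q + 7/4)/(q - 2)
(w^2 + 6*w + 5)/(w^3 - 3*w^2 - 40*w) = (w + 1)/(w*(w - 8))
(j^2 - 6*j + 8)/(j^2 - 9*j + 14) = (j - 4)/(j - 7)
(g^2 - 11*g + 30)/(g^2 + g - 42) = (g - 5)/(g + 7)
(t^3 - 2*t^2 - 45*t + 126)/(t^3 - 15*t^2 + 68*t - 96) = (t^2 + t - 42)/(t^2 - 12*t + 32)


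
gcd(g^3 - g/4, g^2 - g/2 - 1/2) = g + 1/2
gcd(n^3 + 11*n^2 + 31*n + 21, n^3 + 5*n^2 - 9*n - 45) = n + 3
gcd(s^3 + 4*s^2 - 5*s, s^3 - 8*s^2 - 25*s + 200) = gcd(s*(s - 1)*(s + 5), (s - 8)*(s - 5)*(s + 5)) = s + 5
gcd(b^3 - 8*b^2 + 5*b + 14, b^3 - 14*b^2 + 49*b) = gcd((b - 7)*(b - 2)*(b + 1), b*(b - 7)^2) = b - 7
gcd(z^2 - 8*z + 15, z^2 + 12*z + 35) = 1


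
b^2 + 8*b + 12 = (b + 2)*(b + 6)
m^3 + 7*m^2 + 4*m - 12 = (m - 1)*(m + 2)*(m + 6)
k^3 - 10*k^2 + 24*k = k*(k - 6)*(k - 4)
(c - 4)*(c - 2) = c^2 - 6*c + 8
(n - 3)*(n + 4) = n^2 + n - 12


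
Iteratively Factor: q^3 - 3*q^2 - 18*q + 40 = (q + 4)*(q^2 - 7*q + 10) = (q - 5)*(q + 4)*(q - 2)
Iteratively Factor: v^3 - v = (v - 1)*(v^2 + v) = (v - 1)*(v + 1)*(v)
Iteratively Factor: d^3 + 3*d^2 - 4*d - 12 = (d + 3)*(d^2 - 4) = (d - 2)*(d + 3)*(d + 2)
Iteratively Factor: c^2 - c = (c - 1)*(c)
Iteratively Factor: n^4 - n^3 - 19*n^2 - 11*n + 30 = (n + 2)*(n^3 - 3*n^2 - 13*n + 15) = (n - 1)*(n + 2)*(n^2 - 2*n - 15) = (n - 1)*(n + 2)*(n + 3)*(n - 5)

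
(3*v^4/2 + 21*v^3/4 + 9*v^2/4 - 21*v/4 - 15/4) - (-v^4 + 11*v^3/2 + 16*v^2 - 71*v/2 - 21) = 5*v^4/2 - v^3/4 - 55*v^2/4 + 121*v/4 + 69/4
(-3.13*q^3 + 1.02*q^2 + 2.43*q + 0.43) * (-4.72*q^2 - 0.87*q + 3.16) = 14.7736*q^5 - 2.0913*q^4 - 22.2478*q^3 - 0.9205*q^2 + 7.3047*q + 1.3588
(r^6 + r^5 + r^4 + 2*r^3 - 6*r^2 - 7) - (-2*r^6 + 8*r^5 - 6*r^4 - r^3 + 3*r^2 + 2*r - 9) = 3*r^6 - 7*r^5 + 7*r^4 + 3*r^3 - 9*r^2 - 2*r + 2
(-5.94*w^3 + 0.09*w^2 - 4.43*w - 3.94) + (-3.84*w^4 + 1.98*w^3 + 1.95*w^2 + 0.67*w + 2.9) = -3.84*w^4 - 3.96*w^3 + 2.04*w^2 - 3.76*w - 1.04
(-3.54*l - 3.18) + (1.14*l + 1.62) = -2.4*l - 1.56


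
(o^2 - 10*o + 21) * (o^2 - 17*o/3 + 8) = o^4 - 47*o^3/3 + 257*o^2/3 - 199*o + 168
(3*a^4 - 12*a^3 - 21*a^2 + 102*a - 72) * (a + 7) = 3*a^5 + 9*a^4 - 105*a^3 - 45*a^2 + 642*a - 504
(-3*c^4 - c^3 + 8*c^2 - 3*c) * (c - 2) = -3*c^5 + 5*c^4 + 10*c^3 - 19*c^2 + 6*c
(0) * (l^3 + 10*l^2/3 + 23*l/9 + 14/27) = 0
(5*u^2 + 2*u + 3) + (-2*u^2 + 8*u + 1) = 3*u^2 + 10*u + 4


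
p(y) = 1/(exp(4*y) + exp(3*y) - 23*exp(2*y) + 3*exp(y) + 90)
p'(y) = (-4*exp(4*y) - 3*exp(3*y) + 46*exp(2*y) - 3*exp(y))/(exp(4*y) + exp(3*y) - 23*exp(2*y) + 3*exp(y) + 90)^2 = (-4*exp(3*y) - 3*exp(2*y) + 46*exp(y) - 3)*exp(y)/(exp(4*y) + exp(3*y) - 23*exp(2*y) + 3*exp(y) + 90)^2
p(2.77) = 0.00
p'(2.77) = -0.00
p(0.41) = 0.02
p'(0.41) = 0.03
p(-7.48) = 0.01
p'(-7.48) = -0.00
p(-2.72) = 0.01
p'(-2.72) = 0.00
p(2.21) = 0.00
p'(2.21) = -0.00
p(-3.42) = 0.01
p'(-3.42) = -0.00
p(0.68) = 0.03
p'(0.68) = 0.11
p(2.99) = 0.00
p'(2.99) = -0.00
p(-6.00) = 0.01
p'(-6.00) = 0.00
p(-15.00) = 0.01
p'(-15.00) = 0.00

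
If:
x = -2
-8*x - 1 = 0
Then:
No Solution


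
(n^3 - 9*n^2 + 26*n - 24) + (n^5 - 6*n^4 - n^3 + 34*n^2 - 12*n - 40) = n^5 - 6*n^4 + 25*n^2 + 14*n - 64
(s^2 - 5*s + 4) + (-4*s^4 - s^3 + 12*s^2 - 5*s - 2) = -4*s^4 - s^3 + 13*s^2 - 10*s + 2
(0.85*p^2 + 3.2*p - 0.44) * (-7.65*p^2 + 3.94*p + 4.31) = -6.5025*p^4 - 21.131*p^3 + 19.6375*p^2 + 12.0584*p - 1.8964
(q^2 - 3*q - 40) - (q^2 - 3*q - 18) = -22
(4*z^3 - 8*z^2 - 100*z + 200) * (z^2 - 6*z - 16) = 4*z^5 - 32*z^4 - 116*z^3 + 928*z^2 + 400*z - 3200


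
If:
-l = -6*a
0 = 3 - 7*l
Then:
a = 1/14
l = 3/7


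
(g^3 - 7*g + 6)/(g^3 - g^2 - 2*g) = (g^2 + 2*g - 3)/(g*(g + 1))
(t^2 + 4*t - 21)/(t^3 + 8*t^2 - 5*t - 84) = 1/(t + 4)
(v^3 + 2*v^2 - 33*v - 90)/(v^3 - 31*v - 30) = (v + 3)/(v + 1)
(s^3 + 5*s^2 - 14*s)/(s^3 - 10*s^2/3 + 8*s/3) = 3*(s + 7)/(3*s - 4)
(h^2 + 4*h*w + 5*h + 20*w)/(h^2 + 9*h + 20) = (h + 4*w)/(h + 4)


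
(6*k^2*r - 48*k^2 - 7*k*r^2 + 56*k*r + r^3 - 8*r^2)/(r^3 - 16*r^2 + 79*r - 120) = (6*k^2 - 7*k*r + r^2)/(r^2 - 8*r + 15)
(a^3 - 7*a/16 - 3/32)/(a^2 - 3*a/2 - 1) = (a^2 - a/2 - 3/16)/(a - 2)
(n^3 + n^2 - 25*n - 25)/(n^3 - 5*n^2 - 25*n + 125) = (n + 1)/(n - 5)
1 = 1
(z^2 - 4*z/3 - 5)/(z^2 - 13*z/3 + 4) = (3*z + 5)/(3*z - 4)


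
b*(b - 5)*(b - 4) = b^3 - 9*b^2 + 20*b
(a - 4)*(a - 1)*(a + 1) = a^3 - 4*a^2 - a + 4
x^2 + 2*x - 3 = (x - 1)*(x + 3)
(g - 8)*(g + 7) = g^2 - g - 56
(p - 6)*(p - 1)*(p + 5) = p^3 - 2*p^2 - 29*p + 30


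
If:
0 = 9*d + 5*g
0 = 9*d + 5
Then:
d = -5/9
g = 1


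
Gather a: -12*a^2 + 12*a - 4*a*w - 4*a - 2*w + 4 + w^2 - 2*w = -12*a^2 + a*(8 - 4*w) + w^2 - 4*w + 4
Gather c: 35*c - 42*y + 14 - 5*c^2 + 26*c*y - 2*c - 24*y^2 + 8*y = -5*c^2 + c*(26*y + 33) - 24*y^2 - 34*y + 14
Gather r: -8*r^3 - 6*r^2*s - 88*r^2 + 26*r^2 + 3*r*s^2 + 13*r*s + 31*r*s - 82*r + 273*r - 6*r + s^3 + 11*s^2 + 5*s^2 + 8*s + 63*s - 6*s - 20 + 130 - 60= -8*r^3 + r^2*(-6*s - 62) + r*(3*s^2 + 44*s + 185) + s^3 + 16*s^2 + 65*s + 50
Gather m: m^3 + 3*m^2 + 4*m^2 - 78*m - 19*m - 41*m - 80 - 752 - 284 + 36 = m^3 + 7*m^2 - 138*m - 1080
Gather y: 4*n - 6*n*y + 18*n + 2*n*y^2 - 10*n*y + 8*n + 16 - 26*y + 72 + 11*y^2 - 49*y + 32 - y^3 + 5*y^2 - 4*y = 30*n - y^3 + y^2*(2*n + 16) + y*(-16*n - 79) + 120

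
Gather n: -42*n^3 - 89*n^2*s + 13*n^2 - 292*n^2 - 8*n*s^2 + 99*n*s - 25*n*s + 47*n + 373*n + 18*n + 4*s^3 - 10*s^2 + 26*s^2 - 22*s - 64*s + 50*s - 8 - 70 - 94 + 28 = -42*n^3 + n^2*(-89*s - 279) + n*(-8*s^2 + 74*s + 438) + 4*s^3 + 16*s^2 - 36*s - 144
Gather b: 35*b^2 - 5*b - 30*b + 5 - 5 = 35*b^2 - 35*b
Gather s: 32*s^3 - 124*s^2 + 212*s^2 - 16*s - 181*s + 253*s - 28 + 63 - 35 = 32*s^3 + 88*s^2 + 56*s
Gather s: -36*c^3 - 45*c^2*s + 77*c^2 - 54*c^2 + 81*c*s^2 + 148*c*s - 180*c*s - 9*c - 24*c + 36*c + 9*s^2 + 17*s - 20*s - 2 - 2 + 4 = -36*c^3 + 23*c^2 + 3*c + s^2*(81*c + 9) + s*(-45*c^2 - 32*c - 3)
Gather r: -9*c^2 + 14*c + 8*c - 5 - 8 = -9*c^2 + 22*c - 13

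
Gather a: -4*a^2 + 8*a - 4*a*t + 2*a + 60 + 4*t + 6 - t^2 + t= -4*a^2 + a*(10 - 4*t) - t^2 + 5*t + 66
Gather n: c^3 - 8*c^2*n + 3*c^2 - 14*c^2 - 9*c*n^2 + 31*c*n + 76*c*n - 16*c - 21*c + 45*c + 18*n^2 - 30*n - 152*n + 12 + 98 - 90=c^3 - 11*c^2 + 8*c + n^2*(18 - 9*c) + n*(-8*c^2 + 107*c - 182) + 20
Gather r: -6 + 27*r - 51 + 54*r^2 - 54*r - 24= 54*r^2 - 27*r - 81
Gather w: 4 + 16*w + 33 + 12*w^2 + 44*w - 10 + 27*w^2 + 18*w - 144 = 39*w^2 + 78*w - 117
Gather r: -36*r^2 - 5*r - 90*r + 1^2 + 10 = -36*r^2 - 95*r + 11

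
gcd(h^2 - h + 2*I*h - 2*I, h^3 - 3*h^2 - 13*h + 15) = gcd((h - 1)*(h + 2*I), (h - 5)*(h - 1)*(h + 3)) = h - 1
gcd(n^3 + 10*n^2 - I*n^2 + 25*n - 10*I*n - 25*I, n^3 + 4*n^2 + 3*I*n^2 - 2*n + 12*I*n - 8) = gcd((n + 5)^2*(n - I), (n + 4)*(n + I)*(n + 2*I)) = 1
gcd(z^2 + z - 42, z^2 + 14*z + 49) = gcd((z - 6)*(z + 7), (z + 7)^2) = z + 7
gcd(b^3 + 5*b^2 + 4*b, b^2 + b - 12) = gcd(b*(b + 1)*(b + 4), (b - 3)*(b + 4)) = b + 4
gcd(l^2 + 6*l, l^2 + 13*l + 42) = l + 6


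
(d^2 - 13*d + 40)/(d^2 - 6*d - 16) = (d - 5)/(d + 2)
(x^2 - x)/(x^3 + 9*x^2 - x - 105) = x*(x - 1)/(x^3 + 9*x^2 - x - 105)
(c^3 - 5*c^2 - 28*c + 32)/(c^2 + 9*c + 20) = (c^2 - 9*c + 8)/(c + 5)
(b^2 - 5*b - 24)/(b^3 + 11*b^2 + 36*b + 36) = (b - 8)/(b^2 + 8*b + 12)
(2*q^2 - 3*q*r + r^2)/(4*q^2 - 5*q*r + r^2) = (2*q - r)/(4*q - r)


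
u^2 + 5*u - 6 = (u - 1)*(u + 6)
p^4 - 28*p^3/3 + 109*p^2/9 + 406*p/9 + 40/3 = (p - 6)*(p - 5)*(p + 1/3)*(p + 4/3)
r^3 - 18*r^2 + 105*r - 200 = (r - 8)*(r - 5)^2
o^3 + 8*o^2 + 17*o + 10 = (o + 1)*(o + 2)*(o + 5)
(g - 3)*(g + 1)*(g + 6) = g^3 + 4*g^2 - 15*g - 18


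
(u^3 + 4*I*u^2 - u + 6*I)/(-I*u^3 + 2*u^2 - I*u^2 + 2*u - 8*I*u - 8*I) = (I*u^3 - 4*u^2 - I*u - 6)/(u^3 + u^2*(1 + 2*I) + 2*u*(4 + I) + 8)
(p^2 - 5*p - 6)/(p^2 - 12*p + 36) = (p + 1)/(p - 6)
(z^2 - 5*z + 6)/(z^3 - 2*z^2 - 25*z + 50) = (z - 3)/(z^2 - 25)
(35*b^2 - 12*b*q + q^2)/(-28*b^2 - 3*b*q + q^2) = (-5*b + q)/(4*b + q)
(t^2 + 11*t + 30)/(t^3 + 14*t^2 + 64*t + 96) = (t + 5)/(t^2 + 8*t + 16)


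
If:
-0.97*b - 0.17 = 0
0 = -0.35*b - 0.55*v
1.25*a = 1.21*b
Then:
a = -0.17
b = -0.18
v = 0.11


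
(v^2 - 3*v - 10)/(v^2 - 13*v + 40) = (v + 2)/(v - 8)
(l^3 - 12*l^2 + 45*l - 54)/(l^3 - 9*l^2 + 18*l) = (l - 3)/l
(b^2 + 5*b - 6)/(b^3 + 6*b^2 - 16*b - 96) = (b - 1)/(b^2 - 16)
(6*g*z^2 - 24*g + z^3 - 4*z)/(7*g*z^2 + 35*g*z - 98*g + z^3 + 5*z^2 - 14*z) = (6*g*z + 12*g + z^2 + 2*z)/(7*g*z + 49*g + z^2 + 7*z)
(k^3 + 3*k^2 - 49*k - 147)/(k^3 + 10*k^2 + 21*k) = (k - 7)/k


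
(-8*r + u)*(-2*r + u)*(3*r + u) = 48*r^3 - 14*r^2*u - 7*r*u^2 + u^3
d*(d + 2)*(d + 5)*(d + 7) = d^4 + 14*d^3 + 59*d^2 + 70*d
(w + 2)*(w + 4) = w^2 + 6*w + 8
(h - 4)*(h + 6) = h^2 + 2*h - 24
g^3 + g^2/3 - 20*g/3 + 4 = (g - 2)*(g - 2/3)*(g + 3)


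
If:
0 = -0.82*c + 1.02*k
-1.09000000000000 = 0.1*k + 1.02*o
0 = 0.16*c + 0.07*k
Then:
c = 0.00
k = 0.00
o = -1.07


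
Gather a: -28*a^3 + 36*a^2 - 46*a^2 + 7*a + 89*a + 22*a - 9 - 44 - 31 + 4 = -28*a^3 - 10*a^2 + 118*a - 80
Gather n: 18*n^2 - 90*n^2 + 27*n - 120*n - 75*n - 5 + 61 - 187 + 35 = -72*n^2 - 168*n - 96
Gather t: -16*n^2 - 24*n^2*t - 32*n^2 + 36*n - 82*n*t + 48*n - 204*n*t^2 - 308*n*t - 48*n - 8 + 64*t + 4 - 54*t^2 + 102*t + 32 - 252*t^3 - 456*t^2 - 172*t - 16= -48*n^2 + 36*n - 252*t^3 + t^2*(-204*n - 510) + t*(-24*n^2 - 390*n - 6) + 12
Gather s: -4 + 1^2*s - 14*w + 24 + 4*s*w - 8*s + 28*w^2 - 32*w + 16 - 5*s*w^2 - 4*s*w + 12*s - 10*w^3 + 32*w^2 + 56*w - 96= s*(5 - 5*w^2) - 10*w^3 + 60*w^2 + 10*w - 60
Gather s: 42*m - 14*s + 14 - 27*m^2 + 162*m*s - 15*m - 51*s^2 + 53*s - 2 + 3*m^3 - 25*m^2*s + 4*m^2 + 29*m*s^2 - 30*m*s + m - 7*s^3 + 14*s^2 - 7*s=3*m^3 - 23*m^2 + 28*m - 7*s^3 + s^2*(29*m - 37) + s*(-25*m^2 + 132*m + 32) + 12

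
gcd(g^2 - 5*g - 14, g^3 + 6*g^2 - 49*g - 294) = g - 7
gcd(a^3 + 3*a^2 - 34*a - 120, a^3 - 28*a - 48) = a^2 - 2*a - 24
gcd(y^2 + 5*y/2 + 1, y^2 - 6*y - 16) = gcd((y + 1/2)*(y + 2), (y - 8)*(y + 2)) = y + 2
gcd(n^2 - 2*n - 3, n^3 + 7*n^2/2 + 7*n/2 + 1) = n + 1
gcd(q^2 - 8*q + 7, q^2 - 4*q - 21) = q - 7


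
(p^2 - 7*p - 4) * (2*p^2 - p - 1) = 2*p^4 - 15*p^3 - 2*p^2 + 11*p + 4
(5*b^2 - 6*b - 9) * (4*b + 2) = 20*b^3 - 14*b^2 - 48*b - 18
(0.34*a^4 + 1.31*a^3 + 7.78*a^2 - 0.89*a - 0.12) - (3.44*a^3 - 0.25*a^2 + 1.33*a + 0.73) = 0.34*a^4 - 2.13*a^3 + 8.03*a^2 - 2.22*a - 0.85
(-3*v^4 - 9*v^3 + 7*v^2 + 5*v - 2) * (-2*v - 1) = 6*v^5 + 21*v^4 - 5*v^3 - 17*v^2 - v + 2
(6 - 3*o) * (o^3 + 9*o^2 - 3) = -3*o^4 - 21*o^3 + 54*o^2 + 9*o - 18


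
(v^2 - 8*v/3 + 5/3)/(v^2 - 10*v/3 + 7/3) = (3*v - 5)/(3*v - 7)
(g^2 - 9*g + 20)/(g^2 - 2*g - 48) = (-g^2 + 9*g - 20)/(-g^2 + 2*g + 48)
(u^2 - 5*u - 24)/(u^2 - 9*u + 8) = (u + 3)/(u - 1)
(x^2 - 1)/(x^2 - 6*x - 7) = (x - 1)/(x - 7)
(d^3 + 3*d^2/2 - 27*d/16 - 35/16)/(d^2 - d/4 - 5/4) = d + 7/4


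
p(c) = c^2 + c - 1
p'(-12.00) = -23.00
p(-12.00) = 131.00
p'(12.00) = 25.00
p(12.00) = 155.00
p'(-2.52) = -4.04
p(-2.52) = 2.83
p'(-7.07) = -13.14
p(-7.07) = 41.91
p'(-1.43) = -1.86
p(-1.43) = -0.39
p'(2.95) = 6.90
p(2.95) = 10.65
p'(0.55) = 2.10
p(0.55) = -0.15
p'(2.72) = 6.44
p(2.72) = 9.12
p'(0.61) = 2.22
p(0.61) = -0.02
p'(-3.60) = -6.20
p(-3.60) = 8.36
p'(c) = 2*c + 1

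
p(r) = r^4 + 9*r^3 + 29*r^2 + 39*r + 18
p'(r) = 4*r^3 + 27*r^2 + 58*r + 39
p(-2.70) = 0.11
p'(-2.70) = 0.50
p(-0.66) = 2.49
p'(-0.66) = 11.33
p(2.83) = 628.76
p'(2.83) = 510.04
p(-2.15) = 0.12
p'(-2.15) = -0.65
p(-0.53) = 4.22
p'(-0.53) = 15.25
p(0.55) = 49.81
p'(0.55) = 79.73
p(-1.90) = -0.11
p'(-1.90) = -1.17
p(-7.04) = 496.86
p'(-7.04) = -426.81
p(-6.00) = 180.00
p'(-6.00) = -201.00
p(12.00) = 40950.00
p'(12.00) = 11535.00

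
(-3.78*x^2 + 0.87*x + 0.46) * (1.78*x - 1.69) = -6.7284*x^3 + 7.9368*x^2 - 0.6515*x - 0.7774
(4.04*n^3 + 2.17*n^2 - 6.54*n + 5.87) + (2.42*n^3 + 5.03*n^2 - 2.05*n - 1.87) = 6.46*n^3 + 7.2*n^2 - 8.59*n + 4.0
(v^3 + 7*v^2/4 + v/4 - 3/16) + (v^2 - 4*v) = v^3 + 11*v^2/4 - 15*v/4 - 3/16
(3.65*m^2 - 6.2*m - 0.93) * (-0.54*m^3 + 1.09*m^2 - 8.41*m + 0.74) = -1.971*m^5 + 7.3265*m^4 - 36.9523*m^3 + 53.8293*m^2 + 3.2333*m - 0.6882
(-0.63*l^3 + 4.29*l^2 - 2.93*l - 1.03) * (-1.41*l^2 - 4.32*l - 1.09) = 0.8883*l^5 - 3.3273*l^4 - 13.7148*l^3 + 9.4338*l^2 + 7.6433*l + 1.1227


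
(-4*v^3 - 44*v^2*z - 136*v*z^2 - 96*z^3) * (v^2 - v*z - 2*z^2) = -4*v^5 - 40*v^4*z - 84*v^3*z^2 + 128*v^2*z^3 + 368*v*z^4 + 192*z^5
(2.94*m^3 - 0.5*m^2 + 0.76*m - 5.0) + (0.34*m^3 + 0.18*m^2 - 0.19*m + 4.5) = 3.28*m^3 - 0.32*m^2 + 0.57*m - 0.5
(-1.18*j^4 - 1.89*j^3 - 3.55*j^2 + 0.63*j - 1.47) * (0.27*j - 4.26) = -0.3186*j^5 + 4.5165*j^4 + 7.0929*j^3 + 15.2931*j^2 - 3.0807*j + 6.2622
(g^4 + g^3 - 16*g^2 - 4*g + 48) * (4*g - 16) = 4*g^5 - 12*g^4 - 80*g^3 + 240*g^2 + 256*g - 768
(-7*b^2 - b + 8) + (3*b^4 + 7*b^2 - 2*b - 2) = 3*b^4 - 3*b + 6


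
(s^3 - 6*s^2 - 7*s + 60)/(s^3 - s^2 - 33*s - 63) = (s^2 - 9*s + 20)/(s^2 - 4*s - 21)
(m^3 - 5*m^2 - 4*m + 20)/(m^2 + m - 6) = (m^2 - 3*m - 10)/(m + 3)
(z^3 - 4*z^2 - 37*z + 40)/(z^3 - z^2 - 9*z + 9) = (z^2 - 3*z - 40)/(z^2 - 9)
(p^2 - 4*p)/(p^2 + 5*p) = (p - 4)/(p + 5)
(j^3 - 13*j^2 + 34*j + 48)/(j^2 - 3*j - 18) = (j^2 - 7*j - 8)/(j + 3)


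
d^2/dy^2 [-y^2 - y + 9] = -2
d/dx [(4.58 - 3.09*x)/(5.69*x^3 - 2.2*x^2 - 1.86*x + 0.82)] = (35.1642*x^3 - 84.9786*x^2 + 20.152*x + 5.985)/(32.3761*x^6 - 25.036*x^5 - 16.3268*x^4 + 17.5156*x^3 - 0.1484*x^2 - 3.0504*x + 0.6724)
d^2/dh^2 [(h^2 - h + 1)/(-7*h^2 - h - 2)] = 14*(8*h^3 - 15*h^2 - 9*h + 1)/(343*h^6 + 147*h^5 + 315*h^4 + 85*h^3 + 90*h^2 + 12*h + 8)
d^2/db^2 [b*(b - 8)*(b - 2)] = 6*b - 20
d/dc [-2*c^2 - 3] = -4*c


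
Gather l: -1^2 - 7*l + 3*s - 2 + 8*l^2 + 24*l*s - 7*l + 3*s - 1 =8*l^2 + l*(24*s - 14) + 6*s - 4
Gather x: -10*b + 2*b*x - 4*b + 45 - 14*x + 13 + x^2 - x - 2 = -14*b + x^2 + x*(2*b - 15) + 56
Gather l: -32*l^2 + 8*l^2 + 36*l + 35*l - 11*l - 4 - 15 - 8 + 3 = -24*l^2 + 60*l - 24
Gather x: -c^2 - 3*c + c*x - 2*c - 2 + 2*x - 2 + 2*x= -c^2 - 5*c + x*(c + 4) - 4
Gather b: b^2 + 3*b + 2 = b^2 + 3*b + 2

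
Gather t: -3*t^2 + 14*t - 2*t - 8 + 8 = -3*t^2 + 12*t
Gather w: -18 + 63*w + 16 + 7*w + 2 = 70*w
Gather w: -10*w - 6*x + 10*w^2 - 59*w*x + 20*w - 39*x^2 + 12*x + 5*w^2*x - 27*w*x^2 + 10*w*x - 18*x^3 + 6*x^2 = w^2*(5*x + 10) + w*(-27*x^2 - 49*x + 10) - 18*x^3 - 33*x^2 + 6*x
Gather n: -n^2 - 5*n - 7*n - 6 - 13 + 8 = -n^2 - 12*n - 11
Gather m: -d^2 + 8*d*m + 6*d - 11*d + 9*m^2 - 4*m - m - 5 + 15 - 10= -d^2 - 5*d + 9*m^2 + m*(8*d - 5)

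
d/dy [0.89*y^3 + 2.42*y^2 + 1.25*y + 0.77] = 2.67*y^2 + 4.84*y + 1.25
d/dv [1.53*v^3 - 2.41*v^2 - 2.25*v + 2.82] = 4.59*v^2 - 4.82*v - 2.25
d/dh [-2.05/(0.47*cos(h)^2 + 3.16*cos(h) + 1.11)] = -(1.927*cos(h) + 6.478)*sin(h)/(0.47*cos(h)^2 + 3.16*cos(h) + 1.11)^2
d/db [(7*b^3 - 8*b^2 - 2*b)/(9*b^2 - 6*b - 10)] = (63*b^4 - 84*b^3 - 144*b^2 + 160*b + 20)/(81*b^4 - 108*b^3 - 144*b^2 + 120*b + 100)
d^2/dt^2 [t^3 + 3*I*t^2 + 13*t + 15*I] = 6*t + 6*I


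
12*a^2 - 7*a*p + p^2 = (-4*a + p)*(-3*a + p)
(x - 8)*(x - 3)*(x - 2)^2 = x^4 - 15*x^3 + 72*x^2 - 140*x + 96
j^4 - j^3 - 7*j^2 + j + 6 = (j - 3)*(j - 1)*(j + 1)*(j + 2)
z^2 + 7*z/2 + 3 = (z + 3/2)*(z + 2)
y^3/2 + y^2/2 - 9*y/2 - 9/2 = (y/2 + 1/2)*(y - 3)*(y + 3)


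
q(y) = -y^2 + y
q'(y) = 1 - 2*y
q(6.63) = -37.33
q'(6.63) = -12.26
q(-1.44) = -3.51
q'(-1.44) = 3.88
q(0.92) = 0.07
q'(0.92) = -0.84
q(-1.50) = -3.75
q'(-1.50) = 4.00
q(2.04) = -2.12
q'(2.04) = -3.08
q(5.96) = -29.56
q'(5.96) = -10.92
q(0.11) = 0.10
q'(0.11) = 0.78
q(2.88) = -5.41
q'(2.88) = -4.76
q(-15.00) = -240.00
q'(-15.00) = 31.00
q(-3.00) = -12.00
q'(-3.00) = 7.00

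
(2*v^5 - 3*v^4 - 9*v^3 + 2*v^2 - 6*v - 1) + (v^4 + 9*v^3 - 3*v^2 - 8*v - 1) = 2*v^5 - 2*v^4 - v^2 - 14*v - 2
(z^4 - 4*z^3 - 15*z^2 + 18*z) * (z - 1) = z^5 - 5*z^4 - 11*z^3 + 33*z^2 - 18*z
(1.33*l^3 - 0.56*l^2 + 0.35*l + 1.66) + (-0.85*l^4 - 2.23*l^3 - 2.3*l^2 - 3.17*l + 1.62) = -0.85*l^4 - 0.9*l^3 - 2.86*l^2 - 2.82*l + 3.28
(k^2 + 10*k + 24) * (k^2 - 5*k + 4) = k^4 + 5*k^3 - 22*k^2 - 80*k + 96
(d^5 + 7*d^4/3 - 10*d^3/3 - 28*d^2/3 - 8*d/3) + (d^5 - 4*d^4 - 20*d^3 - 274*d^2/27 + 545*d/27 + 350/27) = 2*d^5 - 5*d^4/3 - 70*d^3/3 - 526*d^2/27 + 473*d/27 + 350/27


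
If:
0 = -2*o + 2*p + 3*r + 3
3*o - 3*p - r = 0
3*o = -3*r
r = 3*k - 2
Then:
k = 5/21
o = 9/7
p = 12/7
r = -9/7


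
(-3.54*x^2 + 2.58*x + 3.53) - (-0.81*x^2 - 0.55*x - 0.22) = -2.73*x^2 + 3.13*x + 3.75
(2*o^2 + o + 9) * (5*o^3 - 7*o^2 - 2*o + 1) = 10*o^5 - 9*o^4 + 34*o^3 - 63*o^2 - 17*o + 9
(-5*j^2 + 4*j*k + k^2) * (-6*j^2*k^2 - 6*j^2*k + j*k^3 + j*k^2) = 30*j^4*k^2 + 30*j^4*k - 29*j^3*k^3 - 29*j^3*k^2 - 2*j^2*k^4 - 2*j^2*k^3 + j*k^5 + j*k^4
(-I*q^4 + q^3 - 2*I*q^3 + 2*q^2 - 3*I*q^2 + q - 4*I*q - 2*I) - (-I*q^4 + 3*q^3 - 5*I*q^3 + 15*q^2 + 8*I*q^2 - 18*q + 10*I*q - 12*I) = -2*q^3 + 3*I*q^3 - 13*q^2 - 11*I*q^2 + 19*q - 14*I*q + 10*I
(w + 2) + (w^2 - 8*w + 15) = w^2 - 7*w + 17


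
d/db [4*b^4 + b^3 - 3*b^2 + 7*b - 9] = 16*b^3 + 3*b^2 - 6*b + 7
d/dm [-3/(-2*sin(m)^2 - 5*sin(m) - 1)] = -3*(4*sin(m) + 5)*cos(m)/(5*sin(m) - cos(2*m) + 2)^2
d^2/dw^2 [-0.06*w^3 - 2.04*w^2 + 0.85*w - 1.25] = -0.36*w - 4.08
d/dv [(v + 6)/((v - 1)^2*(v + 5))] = ((v - 1)*(v + 5) - (v - 1)*(v + 6) - 2*(v + 5)*(v + 6))/((v - 1)^3*(v + 5)^2)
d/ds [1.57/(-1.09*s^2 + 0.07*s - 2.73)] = (3.4226*s - 0.1099)/(1.09*s^2 - 0.07*s + 2.73)^2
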